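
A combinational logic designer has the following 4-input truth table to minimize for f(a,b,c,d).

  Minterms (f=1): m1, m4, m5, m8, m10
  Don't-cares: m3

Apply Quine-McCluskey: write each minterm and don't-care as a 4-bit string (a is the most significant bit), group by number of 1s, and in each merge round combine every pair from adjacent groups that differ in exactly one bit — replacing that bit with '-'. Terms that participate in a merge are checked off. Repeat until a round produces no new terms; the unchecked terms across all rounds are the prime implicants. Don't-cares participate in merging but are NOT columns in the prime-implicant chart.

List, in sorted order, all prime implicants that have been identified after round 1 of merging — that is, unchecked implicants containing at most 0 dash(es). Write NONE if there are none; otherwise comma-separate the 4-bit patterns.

NONE

size-2^0 implicants → 0001(✓)  0011(✓)  0100(✓)  0101(✓)  1000(✓)  1010(✓)
size-2^1 implicants → 0-01  00-1  010-  10-0
Unchecked terms (primes): 0-01, 00-1, 010-, 10-0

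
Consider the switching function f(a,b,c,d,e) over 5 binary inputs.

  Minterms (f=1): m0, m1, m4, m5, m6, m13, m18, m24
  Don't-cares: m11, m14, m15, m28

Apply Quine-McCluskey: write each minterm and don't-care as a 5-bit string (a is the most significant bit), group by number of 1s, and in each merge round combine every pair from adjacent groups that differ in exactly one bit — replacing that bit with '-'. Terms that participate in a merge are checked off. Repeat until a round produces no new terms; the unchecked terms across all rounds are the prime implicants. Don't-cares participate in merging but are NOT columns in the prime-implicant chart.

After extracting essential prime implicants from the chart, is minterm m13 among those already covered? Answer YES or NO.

Round 0: 00000✓ 00001✓ 00100✓ 00101✓ 00110✓ 01011✓ 01101✓ 01110✓ 01111✓ 10010 11000✓ 11100✓
Round 1: 0-101 0-110 00-00✓ 00-01✓ 0000-✓ 001-0 0010-✓ 01-11 011-1 0111- 11-00
Round 2: 00-0-
PIs = {0-101, 0-110, 00-0-, 001-0, 01-11, 011-1, 0111-, 10010, 11-00}
Coverage chart:
  m0: 00-0- ←essential
  m1: 00-0- ←essential
  m4: 00-0-,001-0
  m5: 0-101,00-0-
  m6: 0-110,001-0
  m13: 0-101,011-1
  m18: 10010 ←essential
  m24: 11-00 ←essential
Essential: 00-0-, 10010, 11-00

NO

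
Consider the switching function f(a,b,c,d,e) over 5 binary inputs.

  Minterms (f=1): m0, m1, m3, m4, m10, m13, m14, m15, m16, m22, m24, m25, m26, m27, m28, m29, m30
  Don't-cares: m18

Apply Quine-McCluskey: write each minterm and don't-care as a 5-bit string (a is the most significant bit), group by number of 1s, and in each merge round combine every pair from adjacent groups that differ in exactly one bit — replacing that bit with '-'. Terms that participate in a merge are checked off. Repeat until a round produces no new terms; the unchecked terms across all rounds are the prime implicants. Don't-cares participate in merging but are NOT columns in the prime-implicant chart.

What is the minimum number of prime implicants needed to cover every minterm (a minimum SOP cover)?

size-2^0 implicants → 00000(✓)  00001(✓)  00011(✓)  00100(✓)  01010(✓)  01101(✓)  01110(✓)  01111(✓)  10000(✓)  10010(✓)  10110(✓)  11000(✓)  11001(✓)  11010(✓)  11011(✓)  11100(✓)  11101(✓)  11110(✓)
size-2^1 implicants → -0000  -1010(✓)  -1101  -1110(✓)  00-00  000-1  0000-  01-10(✓)  011-1  0111-  1-000(✓)  1-010(✓)  1-110(✓)  10-10(✓)  100-0(✓)  11-00(✓)  11-01(✓)  11-10(✓)  110-0(✓)  110-1(✓)  1100-(✓)  1101-(✓)  111-0(✓)  1110-(✓)
size-2^2 implicants → -1-10  1--10  1-0-0  11--0  11-0-  110--
Unchecked terms (primes): -0000, -1-10, -1101, 00-00, 000-1, 0000-, 011-1, 0111-, 1--10, 1-0-0, 11--0, 11-0-, 110--
Minterm coverage:
  m0 ⊆ -0000,00-00,0000-
  m1 ⊆ 000-1,0000-
  m3 ⊆ 000-1 [E]
  m4 ⊆ 00-00 [E]
  m10 ⊆ -1-10 [E]
  m13 ⊆ -1101,011-1
  m14 ⊆ -1-10,0111-
  m15 ⊆ 011-1,0111-
  m16 ⊆ -0000,1-0-0
  m22 ⊆ 1--10 [E]
  m24 ⊆ 1-0-0,11--0,11-0-,110--
  m25 ⊆ 11-0-,110--
  m26 ⊆ -1-10,1--10,1-0-0,11--0,110--
  m27 ⊆ 110-- [E]
  m28 ⊆ 11--0,11-0-
  m29 ⊆ -1101,11-0-
  m30 ⊆ -1-10,1--10,11--0
E = {-1-10, 00-00, 000-1, 1--10, 110--}
Petrick residual → -0000, 011-1, 11-0-
Cover = b'c'd'e' + bde' + a'b'd'e' + a'b'c'e + a'bce + ade' + abd' + abc'  |cover|=8

8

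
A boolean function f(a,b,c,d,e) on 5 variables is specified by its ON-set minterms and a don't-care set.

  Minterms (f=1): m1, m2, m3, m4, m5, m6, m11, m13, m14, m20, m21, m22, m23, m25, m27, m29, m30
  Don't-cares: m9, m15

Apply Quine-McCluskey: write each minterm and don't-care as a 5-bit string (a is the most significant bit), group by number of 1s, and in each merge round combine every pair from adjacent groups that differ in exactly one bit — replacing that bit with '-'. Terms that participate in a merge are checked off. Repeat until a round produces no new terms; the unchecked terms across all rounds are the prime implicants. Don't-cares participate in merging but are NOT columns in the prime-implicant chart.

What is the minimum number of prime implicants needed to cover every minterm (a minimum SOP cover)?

Round 0: 00001✓ 00010✓ 00011✓ 00100✓ 00101✓ 00110✓ 01001✓ 01011✓ 01101✓ 01110✓ 01111✓ 10100✓ 10101✓ 10110✓ 10111✓ 11001✓ 11011✓ 11101✓ 11110✓
Round 1: -0100✓ -0101✓ -0110✓ -1001✓ -1011✓ -1101✓ -1110✓ 0-001✓ 0-011✓ 0-101✓ 0-110✓ 00-01✓ 00-10 000-1✓ 0001- 001-0✓ 0010-✓ 01-01✓ 01-11✓ 010-1✓ 011-1✓ 0111- 1-101✓ 1-110✓ 101-0✓ 101-1✓ 1010-✓ 1011-✓ 11-01✓ 110-1✓
Round 2: --101 --110 -01-0 -010- -1-01 -10-1 0--01 0-0-1 01--1 101--
PIs = {--101, --110, -01-0, -010-, -1-01, -10-1, 0--01, 0-0-1, 00-10, 0001-, 01--1, 0111-, 101--}
Coverage chart:
  m1: 0--01,0-0-1
  m2: 00-10,0001-
  m3: 0-0-1,0001-
  m4: -01-0,-010-
  m5: --101,-010-,0--01
  m6: --110,-01-0,00-10
  m11: -10-1,0-0-1,01--1
  m13: --101,-1-01,0--01,01--1
  m14: --110,0111-
  m20: -01-0,-010-,101--
  m21: --101,-010-,101--
  m22: --110,-01-0,101--
  m23: 101-- ←essential
  m25: -1-01,-10-1
  m27: -10-1 ←essential
  m29: --101,-1-01
  m30: --110 ←essential
Essential: --110, -10-1, 101--
Petrick residual → --101, -01-0, 0--01, 0001-
Min cover (7 terms): cd'e + cde' + b'ce' + bc'e + a'd'e + a'b'c'd + ab'c

7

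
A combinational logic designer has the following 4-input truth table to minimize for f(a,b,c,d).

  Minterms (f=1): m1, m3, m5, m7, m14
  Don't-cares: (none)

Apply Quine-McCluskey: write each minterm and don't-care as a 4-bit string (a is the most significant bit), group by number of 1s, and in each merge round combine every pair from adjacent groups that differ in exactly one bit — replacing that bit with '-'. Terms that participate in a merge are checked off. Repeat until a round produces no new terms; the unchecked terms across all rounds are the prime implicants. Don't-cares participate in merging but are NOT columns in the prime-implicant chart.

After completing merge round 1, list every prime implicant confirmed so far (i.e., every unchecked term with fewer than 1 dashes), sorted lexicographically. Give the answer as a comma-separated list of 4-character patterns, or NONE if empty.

[col 0] 0001*, 0011*, 0101*, 0111*, 1110
[col 1] 0-01*, 0-11*, 00-1*, 01-1*
[col 2] 0--1
Prime implicants: 0--1, 1110

1110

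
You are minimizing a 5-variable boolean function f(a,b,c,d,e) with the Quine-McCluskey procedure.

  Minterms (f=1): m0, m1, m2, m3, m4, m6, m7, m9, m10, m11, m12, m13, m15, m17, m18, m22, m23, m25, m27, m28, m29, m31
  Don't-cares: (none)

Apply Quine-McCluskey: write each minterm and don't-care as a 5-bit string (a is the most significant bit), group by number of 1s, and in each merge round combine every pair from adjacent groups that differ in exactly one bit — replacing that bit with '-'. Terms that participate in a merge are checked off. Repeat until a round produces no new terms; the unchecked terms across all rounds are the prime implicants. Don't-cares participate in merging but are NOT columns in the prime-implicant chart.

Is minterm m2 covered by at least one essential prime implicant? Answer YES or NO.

YES

Round 0: 00000✓ 00001✓ 00010✓ 00011✓ 00100✓ 00110✓ 00111✓ 01001✓ 01010✓ 01011✓ 01100✓ 01101✓ 01111✓ 10001✓ 10010✓ 10110✓ 10111✓ 11001✓ 11011✓ 11100✓ 11101✓ 11111✓
Round 1: -0001✓ -0010✓ -0110✓ -0111✓ -1001✓ -1011✓ -1100✓ -1101✓ -1111✓ 0-001✓ 0-010✓ 0-011✓ 0-100 0-111✓ 00-00✓ 00-10✓ 00-11✓ 000-0✓ 000-1✓ 0000-✓ 0001-✓ 001-0✓ 0011-✓ 01-01✓ 01-11✓ 010-1✓ 0101-✓ 011-1✓ 0110-✓ 1-001✓ 1-111✓ 10-10✓ 1011-✓ 11-01✓ 11-11✓ 110-1✓ 111-1✓ 1110-✓
Round 2: --001 --111 -0-10 -011- -1-01✓ -1-11✓ -10-1✓ -11-1✓ -110- 0--11 0-0-1 0-01- 00--0 00-1- 000-- 01--1✓ 11--1✓
Round 3: -1--1
PIs = {--001, --111, -0-10, -011-, -1--1, -110-, 0--11, 0-0-1, 0-01-, 0-100, 00--0, 00-1-, 000--}
Coverage chart:
  m0: 00--0,000--
  m1: --001,0-0-1,000--
  m2: -0-10,0-01-,00--0,00-1-,000--
  m3: 0--11,0-0-1,0-01-,00-1-,000--
  m4: 0-100,00--0
  m6: -0-10,-011-,00--0,00-1-
  m7: --111,-011-,0--11,00-1-
  m9: --001,-1--1,0-0-1
  m10: 0-01- ←essential
  m11: -1--1,0--11,0-0-1,0-01-
  m12: -110-,0-100
  m13: -1--1,-110-
  m15: --111,-1--1,0--11
  m17: --001 ←essential
  m18: -0-10 ←essential
  m22: -0-10,-011-
  m23: --111,-011-
  m25: --001,-1--1
  m27: -1--1 ←essential
  m28: -110- ←essential
  m29: -1--1,-110-
  m31: --111,-1--1
Essential: --001, -0-10, -1--1, -110-, 0-01-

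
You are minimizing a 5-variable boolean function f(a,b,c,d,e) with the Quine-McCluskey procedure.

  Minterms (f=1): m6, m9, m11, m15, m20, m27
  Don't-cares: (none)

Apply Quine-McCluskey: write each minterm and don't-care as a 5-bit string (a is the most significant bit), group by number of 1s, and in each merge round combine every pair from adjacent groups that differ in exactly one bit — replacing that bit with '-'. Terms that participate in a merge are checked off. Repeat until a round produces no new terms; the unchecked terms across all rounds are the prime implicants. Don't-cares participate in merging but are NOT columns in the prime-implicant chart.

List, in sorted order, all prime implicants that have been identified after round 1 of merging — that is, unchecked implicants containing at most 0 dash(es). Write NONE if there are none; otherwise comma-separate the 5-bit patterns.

00110, 10100

Round 0: 00110 01001✓ 01011✓ 01111✓ 10100 11011✓
Round 1: -1011 01-11 010-1
PIs = {-1011, 00110, 01-11, 010-1, 10100}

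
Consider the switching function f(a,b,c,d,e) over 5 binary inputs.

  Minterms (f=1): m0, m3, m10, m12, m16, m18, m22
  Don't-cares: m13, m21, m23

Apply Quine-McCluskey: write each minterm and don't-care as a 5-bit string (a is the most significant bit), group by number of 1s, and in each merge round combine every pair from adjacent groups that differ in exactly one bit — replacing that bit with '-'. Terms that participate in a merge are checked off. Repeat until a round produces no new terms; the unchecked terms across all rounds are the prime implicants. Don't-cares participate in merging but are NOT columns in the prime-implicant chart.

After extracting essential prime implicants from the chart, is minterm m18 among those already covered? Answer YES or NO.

NO

size-2^0 implicants → 00000(✓)  00011  01010  01100(✓)  01101(✓)  10000(✓)  10010(✓)  10101(✓)  10110(✓)  10111(✓)
size-2^1 implicants → -0000  0110-  10-10  100-0  101-1  1011-
Unchecked terms (primes): -0000, 00011, 01010, 0110-, 10-10, 100-0, 101-1, 1011-
Minterm coverage:
  m0 ⊆ -0000 [E]
  m3 ⊆ 00011 [E]
  m10 ⊆ 01010 [E]
  m12 ⊆ 0110- [E]
  m16 ⊆ -0000,100-0
  m18 ⊆ 10-10,100-0
  m22 ⊆ 10-10,1011-
E = {-0000, 00011, 01010, 0110-}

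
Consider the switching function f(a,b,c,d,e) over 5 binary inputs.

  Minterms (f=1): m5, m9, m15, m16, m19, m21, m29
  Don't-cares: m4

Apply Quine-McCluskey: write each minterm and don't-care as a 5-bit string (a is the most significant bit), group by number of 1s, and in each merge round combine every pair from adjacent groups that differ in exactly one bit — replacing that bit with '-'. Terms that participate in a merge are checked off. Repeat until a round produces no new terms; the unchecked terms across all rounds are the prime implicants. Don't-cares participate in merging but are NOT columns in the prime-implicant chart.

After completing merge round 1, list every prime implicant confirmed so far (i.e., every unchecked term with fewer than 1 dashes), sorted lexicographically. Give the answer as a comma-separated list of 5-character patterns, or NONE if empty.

size-2^0 implicants → 00100(✓)  00101(✓)  01001  01111  10000  10011  10101(✓)  11101(✓)
size-2^1 implicants → -0101  0010-  1-101
Unchecked terms (primes): -0101, 0010-, 01001, 01111, 1-101, 10000, 10011

01001, 01111, 10000, 10011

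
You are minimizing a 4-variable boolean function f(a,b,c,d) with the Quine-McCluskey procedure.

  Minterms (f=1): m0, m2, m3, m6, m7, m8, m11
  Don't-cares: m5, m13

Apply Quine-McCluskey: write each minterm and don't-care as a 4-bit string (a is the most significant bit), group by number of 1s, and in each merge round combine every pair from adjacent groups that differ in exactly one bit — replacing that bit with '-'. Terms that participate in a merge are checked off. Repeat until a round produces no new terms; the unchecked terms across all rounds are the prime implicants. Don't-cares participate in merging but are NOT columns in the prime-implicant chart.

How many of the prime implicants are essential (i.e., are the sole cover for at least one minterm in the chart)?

3

[col 0] 0000*, 0010*, 0011*, 0101*, 0110*, 0111*, 1000*, 1011*, 1101*
[col 1] -000, -011, -101, 0-10*, 0-11*, 00-0, 001-*, 01-1, 011-*
[col 2] 0-1-
Prime implicants: -000, -011, -101, 0-1-, 00-0, 01-1
PI chart (minterm → PIs covering it):
  0 | -000,00-0
  2 | 0-1-,00-0
  3 | -011,0-1-
  6 | 0-1-  (sole → essential)
  7 | 0-1-,01-1
  8 | -000  (sole → essential)
  11 | -011  (sole → essential)
Essential prime implicants: -000, -011, 0-1-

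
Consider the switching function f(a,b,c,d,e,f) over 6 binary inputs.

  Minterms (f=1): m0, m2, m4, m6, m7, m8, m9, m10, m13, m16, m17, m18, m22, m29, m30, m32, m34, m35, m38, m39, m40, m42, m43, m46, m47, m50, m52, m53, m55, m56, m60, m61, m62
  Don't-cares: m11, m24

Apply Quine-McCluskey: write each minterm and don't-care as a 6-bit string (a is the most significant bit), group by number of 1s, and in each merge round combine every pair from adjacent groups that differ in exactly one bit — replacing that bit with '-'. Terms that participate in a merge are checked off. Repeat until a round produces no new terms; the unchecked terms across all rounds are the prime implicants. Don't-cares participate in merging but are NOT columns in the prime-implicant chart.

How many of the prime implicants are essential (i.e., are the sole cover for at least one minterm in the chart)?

7

[col 0] 000000*, 000010*, 000100*, 000110*, 000111*, 001000*, 001001*, 001010*, 001011*, 001101*, 010000*, 010001*, 010010*, 010110*, 011000*, 011101*, 011110*, 100000*, 100010*, 100011*, 100110*, 100111*, 101000*, 101010*, 101011*, 101110*, 101111*, 110010*, 110100*, 110101*, 110111*, 111000*, 111100*, 111101*, 111110*
[col 1] -00000*, -00010*, -00110*, -00111*, -01000*, -01010*, -01011*, -10010*, -11000*, -11101, -11110, 0-0000*, 0-0010*, 0-0110*, 0-1000*, 0-1101, 00-000*, 00-010*, 000-00*, 000-10*, 0000-0*, 0001-0*, 00011-*, 001-01, 0010-0*, 0010-1*, 00100-*, 00101-*, 01-000*, 01-110, 010-10*, 0100-0*, 01000-, 1-0010*, 1-0111, 1-1000*, 1-1110, 10-000*, 10-010*, 10-011*, 10-110*, 10-111*, 100-10*, 100-11*, 1000-0*, 10001-*, 10011-*, 101-10*, 101-11*, 1010-0*, 10101-*, 10111-*, 11-100*, 11-101*, 1101-1, 11010-*, 111-00, 1111-0, 11110-*
[col 2] --0010, --1000, -0-000*, -0-010*, -00-10, -000-0*, -0011-, -010-0*, -0101-, 0--000, 0-0-10, 0-00-0, 00-0-0*, 000--0, 0010--, 10--10*, 10--11*, 10-0-0*, 10-01-*, 10-11-*, 100-1-*, 101-1-*, 11-10-
[col 3] -0-0-0, 10--1-
Prime implicants: --0010, --1000, -0-0-0, -00-10, -0011-, -0101-, -11101, -11110, 0--000, 0-0-10, 0-00-0, 0-1101, 000--0, 001-01, 0010--, 01-110, 01000-, 1-0111, 1-1110, 10--1-, 11-10-, 1101-1, 111-00, 1111-0
PI chart (minterm → PIs covering it):
  0 | -0-0-0,0--000,0-00-0,000--0
  2 | --0010,-0-0-0,-00-10,0-0-10,0-00-0,000--0
  4 | 000--0  (sole → essential)
  6 | -00-10,-0011-,0-0-10,000--0
  7 | -0011-  (sole → essential)
  8 | --1000,-0-0-0,0--000,0010--
  9 | 001-01,0010--
  10 | -0-0-0,-0101-,0010--
  13 | 0-1101,001-01
  16 | 0--000,0-00-0,01000-
  17 | 01000-  (sole → essential)
  18 | --0010,0-0-10,0-00-0
  22 | 0-0-10,01-110
  29 | -11101,0-1101
  30 | -11110,01-110
  32 | -0-0-0  (sole → essential)
  34 | --0010,-0-0-0,-00-10,10--1-
  35 | 10--1-  (sole → essential)
  38 | -00-10,-0011-,10--1-
  39 | -0011-,1-0111,10--1-
  40 | --1000,-0-0-0
  42 | -0-0-0,-0101-,10--1-
  43 | -0101-,10--1-
  46 | 1-1110,10--1-
  47 | 10--1-  (sole → essential)
  50 | --0010  (sole → essential)
  52 | 11-10-  (sole → essential)
  53 | 11-10-,1101-1
  55 | 1-0111,1101-1
  56 | --1000,111-00
  60 | 11-10-,111-00,1111-0
  61 | -11101,11-10-
  62 | -11110,1-1110,1111-0
Essential prime implicants: --0010, -0-0-0, -0011-, 000--0, 01000-, 10--1-, 11-10-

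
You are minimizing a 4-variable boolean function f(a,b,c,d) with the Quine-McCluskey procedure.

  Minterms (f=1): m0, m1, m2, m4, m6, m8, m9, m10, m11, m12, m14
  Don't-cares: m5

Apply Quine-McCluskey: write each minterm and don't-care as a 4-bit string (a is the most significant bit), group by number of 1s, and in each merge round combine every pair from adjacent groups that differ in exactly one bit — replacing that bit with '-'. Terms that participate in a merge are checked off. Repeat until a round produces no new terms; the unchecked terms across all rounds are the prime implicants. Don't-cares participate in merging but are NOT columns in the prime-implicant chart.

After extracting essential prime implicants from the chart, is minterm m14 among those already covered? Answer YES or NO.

size-2^0 implicants → 0000(✓)  0001(✓)  0010(✓)  0100(✓)  0101(✓)  0110(✓)  1000(✓)  1001(✓)  1010(✓)  1011(✓)  1100(✓)  1110(✓)
size-2^1 implicants → -000(✓)  -001(✓)  -010(✓)  -100(✓)  -110(✓)  0-00(✓)  0-01(✓)  0-10(✓)  00-0(✓)  000-(✓)  01-0(✓)  010-(✓)  1-00(✓)  1-10(✓)  10-0(✓)  10-1(✓)  100-(✓)  101-(✓)  11-0(✓)
size-2^2 implicants → --00(✓)  --10(✓)  -0-0(✓)  -00-  -1-0(✓)  0--0(✓)  0-0-  1--0(✓)  10--
size-2^3 implicants → ---0
Unchecked terms (primes): ---0, -00-, 0-0-, 10--
Minterm coverage:
  m0 ⊆ ---0,-00-,0-0-
  m1 ⊆ -00-,0-0-
  m2 ⊆ ---0 [E]
  m4 ⊆ ---0,0-0-
  m6 ⊆ ---0 [E]
  m8 ⊆ ---0,-00-,10--
  m9 ⊆ -00-,10--
  m10 ⊆ ---0,10--
  m11 ⊆ 10-- [E]
  m12 ⊆ ---0 [E]
  m14 ⊆ ---0 [E]
E = {---0, 10--}

YES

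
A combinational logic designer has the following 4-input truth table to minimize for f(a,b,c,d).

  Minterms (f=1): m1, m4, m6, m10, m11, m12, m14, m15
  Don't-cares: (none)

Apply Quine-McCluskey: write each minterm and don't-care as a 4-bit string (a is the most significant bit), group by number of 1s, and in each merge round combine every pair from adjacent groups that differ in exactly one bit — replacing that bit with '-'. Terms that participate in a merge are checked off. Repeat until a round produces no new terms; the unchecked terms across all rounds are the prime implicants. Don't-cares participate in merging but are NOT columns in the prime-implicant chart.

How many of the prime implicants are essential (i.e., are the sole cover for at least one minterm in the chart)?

[col 0] 0001, 0100*, 0110*, 1010*, 1011*, 1100*, 1110*, 1111*
[col 1] -100*, -110*, 01-0*, 1-10*, 1-11*, 101-*, 11-0*, 111-*
[col 2] -1-0, 1-1-
Prime implicants: -1-0, 0001, 1-1-
PI chart (minterm → PIs covering it):
  1 | 0001  (sole → essential)
  4 | -1-0  (sole → essential)
  6 | -1-0  (sole → essential)
  10 | 1-1-  (sole → essential)
  11 | 1-1-  (sole → essential)
  12 | -1-0  (sole → essential)
  14 | -1-0,1-1-
  15 | 1-1-  (sole → essential)
Essential prime implicants: -1-0, 0001, 1-1-

3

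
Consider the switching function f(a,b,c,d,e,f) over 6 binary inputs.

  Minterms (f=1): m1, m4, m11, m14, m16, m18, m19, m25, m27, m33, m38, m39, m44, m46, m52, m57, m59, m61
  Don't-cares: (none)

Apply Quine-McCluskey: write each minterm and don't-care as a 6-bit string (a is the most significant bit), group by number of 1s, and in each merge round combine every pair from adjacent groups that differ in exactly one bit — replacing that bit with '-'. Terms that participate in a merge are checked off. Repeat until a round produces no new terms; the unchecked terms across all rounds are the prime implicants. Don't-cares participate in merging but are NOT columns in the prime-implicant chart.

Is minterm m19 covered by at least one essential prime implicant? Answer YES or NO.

[col 0] 000001*, 000100, 001011*, 001110*, 010000*, 010010*, 010011*, 011001*, 011011*, 100001*, 100110*, 100111*, 101100*, 101110*, 110100, 111001*, 111011*, 111101*
[col 1] -00001, -01110, -11001*, -11011*, 0-1011, 01-011, 0100-0, 01001-, 0110-1*, 10-110, 10011-, 1011-0, 111-01, 1110-1*
[col 2] -110-1
Prime implicants: -00001, -01110, -110-1, 0-1011, 000100, 01-011, 0100-0, 01001-, 10-110, 10011-, 1011-0, 110100, 111-01
PI chart (minterm → PIs covering it):
  1 | -00001  (sole → essential)
  4 | 000100  (sole → essential)
  11 | 0-1011  (sole → essential)
  14 | -01110  (sole → essential)
  16 | 0100-0  (sole → essential)
  18 | 0100-0,01001-
  19 | 01-011,01001-
  25 | -110-1  (sole → essential)
  27 | -110-1,0-1011,01-011
  33 | -00001  (sole → essential)
  38 | 10-110,10011-
  39 | 10011-  (sole → essential)
  44 | 1011-0  (sole → essential)
  46 | -01110,10-110,1011-0
  52 | 110100  (sole → essential)
  57 | -110-1,111-01
  59 | -110-1  (sole → essential)
  61 | 111-01  (sole → essential)
Essential prime implicants: -00001, -01110, -110-1, 0-1011, 000100, 0100-0, 10011-, 1011-0, 110100, 111-01

NO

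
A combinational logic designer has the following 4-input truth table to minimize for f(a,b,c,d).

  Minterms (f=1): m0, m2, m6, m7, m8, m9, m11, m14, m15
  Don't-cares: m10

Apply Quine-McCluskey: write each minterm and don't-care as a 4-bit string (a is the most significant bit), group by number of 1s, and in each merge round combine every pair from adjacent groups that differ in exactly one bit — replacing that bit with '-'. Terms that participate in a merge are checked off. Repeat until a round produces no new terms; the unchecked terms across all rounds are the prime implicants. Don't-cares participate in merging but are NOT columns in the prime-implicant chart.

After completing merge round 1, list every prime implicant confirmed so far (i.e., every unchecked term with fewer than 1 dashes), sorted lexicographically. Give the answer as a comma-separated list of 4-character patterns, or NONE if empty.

NONE

Round 0: 0000✓ 0010✓ 0110✓ 0111✓ 1000✓ 1001✓ 1010✓ 1011✓ 1110✓ 1111✓
Round 1: -000✓ -010✓ -110✓ -111✓ 0-10✓ 00-0✓ 011-✓ 1-10✓ 1-11✓ 10-0✓ 10-1✓ 100-✓ 101-✓ 111-✓
Round 2: --10 -0-0 -11- 1-1- 10--
PIs = {--10, -0-0, -11-, 1-1-, 10--}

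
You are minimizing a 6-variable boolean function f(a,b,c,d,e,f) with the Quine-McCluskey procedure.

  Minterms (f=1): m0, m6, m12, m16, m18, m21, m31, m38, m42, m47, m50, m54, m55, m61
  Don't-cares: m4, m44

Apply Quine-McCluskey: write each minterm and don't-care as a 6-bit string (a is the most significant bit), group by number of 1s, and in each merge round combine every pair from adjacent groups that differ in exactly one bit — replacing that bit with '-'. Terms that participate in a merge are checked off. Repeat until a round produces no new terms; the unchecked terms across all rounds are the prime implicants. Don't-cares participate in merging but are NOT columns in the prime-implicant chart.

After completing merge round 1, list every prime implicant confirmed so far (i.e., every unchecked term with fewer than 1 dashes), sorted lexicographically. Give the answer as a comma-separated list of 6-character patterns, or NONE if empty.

Round 0: 000000✓ 000100✓ 000110✓ 001100✓ 010000✓ 010010✓ 010101 011111 100110✓ 101010 101100✓ 101111 110010✓ 110110✓ 110111✓ 111101
Round 1: -00110 -01100 -10010 0-0000 00-100 000-00 0001-0 0100-0 1-0110 110-10 11011-
PIs = {-00110, -01100, -10010, 0-0000, 00-100, 000-00, 0001-0, 0100-0, 010101, 011111, 1-0110, 101010, 101111, 110-10, 11011-, 111101}

010101, 011111, 101010, 101111, 111101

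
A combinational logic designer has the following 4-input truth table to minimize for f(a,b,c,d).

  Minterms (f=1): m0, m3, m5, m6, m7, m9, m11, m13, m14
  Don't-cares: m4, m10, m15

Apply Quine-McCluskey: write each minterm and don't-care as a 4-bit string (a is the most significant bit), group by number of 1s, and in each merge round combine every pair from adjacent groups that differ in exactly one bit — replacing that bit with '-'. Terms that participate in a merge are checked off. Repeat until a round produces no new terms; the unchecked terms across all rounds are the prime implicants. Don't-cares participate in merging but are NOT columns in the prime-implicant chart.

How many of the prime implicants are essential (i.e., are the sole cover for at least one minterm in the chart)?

size-2^0 implicants → 0000(✓)  0011(✓)  0100(✓)  0101(✓)  0110(✓)  0111(✓)  1001(✓)  1010(✓)  1011(✓)  1101(✓)  1110(✓)  1111(✓)
size-2^1 implicants → -011(✓)  -101(✓)  -110(✓)  -111(✓)  0-00  0-11(✓)  01-0(✓)  01-1(✓)  010-(✓)  011-(✓)  1-01(✓)  1-10(✓)  1-11(✓)  10-1(✓)  101-(✓)  11-1(✓)  111-(✓)
size-2^2 implicants → --11  -1-1  -11-  01--  1--1  1-1-
Unchecked terms (primes): --11, -1-1, -11-, 0-00, 01--, 1--1, 1-1-
Minterm coverage:
  m0 ⊆ 0-00 [E]
  m3 ⊆ --11 [E]
  m5 ⊆ -1-1,01--
  m6 ⊆ -11-,01--
  m7 ⊆ --11,-1-1,-11-,01--
  m9 ⊆ 1--1 [E]
  m11 ⊆ --11,1--1,1-1-
  m13 ⊆ -1-1,1--1
  m14 ⊆ -11-,1-1-
E = {--11, 0-00, 1--1}

3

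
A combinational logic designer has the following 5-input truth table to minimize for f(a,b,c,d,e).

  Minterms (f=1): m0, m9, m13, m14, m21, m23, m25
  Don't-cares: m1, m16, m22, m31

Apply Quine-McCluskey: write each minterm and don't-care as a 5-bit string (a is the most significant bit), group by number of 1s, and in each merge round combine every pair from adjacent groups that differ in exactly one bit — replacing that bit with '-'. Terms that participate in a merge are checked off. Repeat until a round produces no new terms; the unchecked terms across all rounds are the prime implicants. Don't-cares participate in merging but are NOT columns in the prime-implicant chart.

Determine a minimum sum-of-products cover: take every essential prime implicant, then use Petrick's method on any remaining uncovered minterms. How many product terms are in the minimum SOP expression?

size-2^0 implicants → 00000(✓)  00001(✓)  01001(✓)  01101(✓)  01110  10000(✓)  10101(✓)  10110(✓)  10111(✓)  11001(✓)  11111(✓)
size-2^1 implicants → -0000  -1001  0-001  0000-  01-01  1-111  101-1  1011-
Unchecked terms (primes): -0000, -1001, 0-001, 0000-, 01-01, 01110, 1-111, 101-1, 1011-
Minterm coverage:
  m0 ⊆ -0000,0000-
  m9 ⊆ -1001,0-001,01-01
  m13 ⊆ 01-01 [E]
  m14 ⊆ 01110 [E]
  m21 ⊆ 101-1 [E]
  m23 ⊆ 1-111,101-1,1011-
  m25 ⊆ -1001 [E]
E = {-1001, 01-01, 01110, 101-1}
Petrick residual → -0000
Cover = b'c'd'e' + bc'd'e + a'bd'e + a'bcde' + ab'ce  |cover|=5

5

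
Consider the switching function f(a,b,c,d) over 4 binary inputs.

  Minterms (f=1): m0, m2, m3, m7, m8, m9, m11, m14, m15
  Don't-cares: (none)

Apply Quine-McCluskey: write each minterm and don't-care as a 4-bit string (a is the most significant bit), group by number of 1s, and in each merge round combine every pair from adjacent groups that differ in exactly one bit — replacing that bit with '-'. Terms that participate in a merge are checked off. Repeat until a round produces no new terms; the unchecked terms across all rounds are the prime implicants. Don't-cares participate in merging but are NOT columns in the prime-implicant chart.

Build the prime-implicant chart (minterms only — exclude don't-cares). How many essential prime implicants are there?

Round 0: 0000✓ 0010✓ 0011✓ 0111✓ 1000✓ 1001✓ 1011✓ 1110✓ 1111✓
Round 1: -000 -011✓ -111✓ 0-11✓ 00-0 001- 1-11✓ 10-1 100- 111-
Round 2: --11
PIs = {--11, -000, 00-0, 001-, 10-1, 100-, 111-}
Coverage chart:
  m0: -000,00-0
  m2: 00-0,001-
  m3: --11,001-
  m7: --11 ←essential
  m8: -000,100-
  m9: 10-1,100-
  m11: --11,10-1
  m14: 111- ←essential
  m15: --11,111-
Essential: --11, 111-

2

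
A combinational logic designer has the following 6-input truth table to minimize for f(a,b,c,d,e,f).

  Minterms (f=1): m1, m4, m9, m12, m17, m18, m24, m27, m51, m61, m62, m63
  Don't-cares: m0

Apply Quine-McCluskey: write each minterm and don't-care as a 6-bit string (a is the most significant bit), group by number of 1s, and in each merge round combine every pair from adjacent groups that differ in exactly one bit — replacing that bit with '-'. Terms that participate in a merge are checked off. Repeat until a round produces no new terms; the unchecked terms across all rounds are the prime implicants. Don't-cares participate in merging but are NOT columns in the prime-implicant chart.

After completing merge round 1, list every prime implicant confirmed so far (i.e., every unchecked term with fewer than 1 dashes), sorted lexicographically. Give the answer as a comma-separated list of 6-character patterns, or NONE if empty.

[col 0] 000000*, 000001*, 000100*, 001001*, 001100*, 010001*, 010010, 011000, 011011, 110011, 111101*, 111110*, 111111*
[col 1] 0-0001, 00-001, 00-100, 000-00, 00000-, 1111-1, 11111-
Prime implicants: 0-0001, 00-001, 00-100, 000-00, 00000-, 010010, 011000, 011011, 110011, 1111-1, 11111-

010010, 011000, 011011, 110011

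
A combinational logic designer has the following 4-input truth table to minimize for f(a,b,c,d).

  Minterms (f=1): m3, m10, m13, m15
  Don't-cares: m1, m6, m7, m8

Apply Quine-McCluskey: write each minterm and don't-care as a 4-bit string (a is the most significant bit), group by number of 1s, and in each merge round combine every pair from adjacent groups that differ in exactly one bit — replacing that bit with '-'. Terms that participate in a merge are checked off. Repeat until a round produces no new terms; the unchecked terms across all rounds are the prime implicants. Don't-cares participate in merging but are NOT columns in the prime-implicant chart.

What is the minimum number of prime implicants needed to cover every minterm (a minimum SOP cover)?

size-2^0 implicants → 0001(✓)  0011(✓)  0110(✓)  0111(✓)  1000(✓)  1010(✓)  1101(✓)  1111(✓)
size-2^1 implicants → -111  0-11  00-1  011-  10-0  11-1
Unchecked terms (primes): -111, 0-11, 00-1, 011-, 10-0, 11-1
Minterm coverage:
  m3 ⊆ 0-11,00-1
  m10 ⊆ 10-0 [E]
  m13 ⊆ 11-1 [E]
  m15 ⊆ -111,11-1
E = {10-0, 11-1}
Petrick residual → 0-11
Cover = a'cd + ab'd' + abd  |cover|=3

3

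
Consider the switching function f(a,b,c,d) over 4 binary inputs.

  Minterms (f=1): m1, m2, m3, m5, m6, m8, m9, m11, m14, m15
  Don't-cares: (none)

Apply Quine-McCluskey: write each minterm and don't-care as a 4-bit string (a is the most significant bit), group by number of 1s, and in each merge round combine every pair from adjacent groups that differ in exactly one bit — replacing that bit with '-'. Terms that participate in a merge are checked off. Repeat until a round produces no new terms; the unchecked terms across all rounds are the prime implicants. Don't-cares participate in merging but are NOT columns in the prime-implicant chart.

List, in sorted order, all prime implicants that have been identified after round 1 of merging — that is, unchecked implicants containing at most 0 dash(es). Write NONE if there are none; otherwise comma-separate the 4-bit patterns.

NONE

Round 0: 0001✓ 0010✓ 0011✓ 0101✓ 0110✓ 1000✓ 1001✓ 1011✓ 1110✓ 1111✓
Round 1: -001✓ -011✓ -110 0-01 0-10 00-1✓ 001- 1-11 10-1✓ 100- 111-
Round 2: -0-1
PIs = {-0-1, -110, 0-01, 0-10, 001-, 1-11, 100-, 111-}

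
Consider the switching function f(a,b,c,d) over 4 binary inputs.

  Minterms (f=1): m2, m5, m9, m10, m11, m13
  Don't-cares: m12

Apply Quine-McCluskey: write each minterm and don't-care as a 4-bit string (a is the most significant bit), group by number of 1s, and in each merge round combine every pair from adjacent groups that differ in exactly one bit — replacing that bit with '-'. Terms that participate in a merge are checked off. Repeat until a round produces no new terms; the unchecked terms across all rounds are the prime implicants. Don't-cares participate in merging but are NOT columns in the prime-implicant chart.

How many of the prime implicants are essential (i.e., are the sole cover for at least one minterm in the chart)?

2

Round 0: 0010✓ 0101✓ 1001✓ 1010✓ 1011✓ 1100✓ 1101✓
Round 1: -010 -101 1-01 10-1 101- 110-
PIs = {-010, -101, 1-01, 10-1, 101-, 110-}
Coverage chart:
  m2: -010 ←essential
  m5: -101 ←essential
  m9: 1-01,10-1
  m10: -010,101-
  m11: 10-1,101-
  m13: -101,1-01,110-
Essential: -010, -101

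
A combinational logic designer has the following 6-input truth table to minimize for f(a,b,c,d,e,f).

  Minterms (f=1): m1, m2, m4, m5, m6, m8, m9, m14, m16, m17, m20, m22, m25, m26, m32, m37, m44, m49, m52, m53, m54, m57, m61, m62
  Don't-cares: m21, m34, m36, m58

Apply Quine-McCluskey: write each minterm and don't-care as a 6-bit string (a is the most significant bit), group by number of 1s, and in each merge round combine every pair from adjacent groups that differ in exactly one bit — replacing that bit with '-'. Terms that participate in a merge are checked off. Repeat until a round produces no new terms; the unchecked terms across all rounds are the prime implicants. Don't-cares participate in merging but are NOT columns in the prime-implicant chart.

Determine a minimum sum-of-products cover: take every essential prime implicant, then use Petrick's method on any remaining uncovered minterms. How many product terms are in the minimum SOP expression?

size-2^0 implicants → 000001(✓)  000010(✓)  000100(✓)  000101(✓)  000110(✓)  001000(✓)  001001(✓)  001110(✓)  010000(✓)  010001(✓)  010100(✓)  010101(✓)  010110(✓)  011001(✓)  011010(✓)  100000(✓)  100010(✓)  100100(✓)  100101(✓)  101100(✓)  110001(✓)  110100(✓)  110101(✓)  110110(✓)  111001(✓)  111010(✓)  111101(✓)  111110(✓)
size-2^1 implicants → -00010  -00100(✓)  -00101(✓)  -10001(✓)  -10100(✓)  -10101(✓)  -10110(✓)  -11001(✓)  -11010  0-0001(✓)  0-0100(✓)  0-0101(✓)  0-0110(✓)  0-1001(✓)  00-001(✓)  00-110  000-01(✓)  000-10  0001-0(✓)  00010-(✓)  00100-  01-001(✓)  010-00(✓)  010-01(✓)  01000-(✓)  0101-0(✓)  01010-(✓)  1-0100(✓)  1-0101(✓)  10-100  100-00  1000-0  10010-(✓)  11-001(✓)  11-101(✓)  11-110  110-01(✓)  1101-0(✓)  11010-(✓)  111-01(✓)  111-10
size-2^2 implicants → --0100(✓)  --0101(✓)  -0010-(✓)  -1-001  -10-01  -101-0  -1010-(✓)  0--001  0-0-01  0-01-0  0-010-(✓)  010-0-  1-010-(✓)  11--01
size-2^3 implicants → --010-
Unchecked terms (primes): --010-, -00010, -1-001, -10-01, -101-0, -11010, 0--001, 0-0-01, 0-01-0, 00-110, 000-10, 00100-, 010-0-, 10-100, 100-00, 1000-0, 11--01, 11-110, 111-10
Minterm coverage:
  m1 ⊆ 0--001,0-0-01
  m2 ⊆ -00010,000-10
  m4 ⊆ --010-,0-01-0
  m5 ⊆ --010-,0-0-01
  m6 ⊆ 0-01-0,00-110,000-10
  m8 ⊆ 00100- [E]
  m9 ⊆ 0--001,00100-
  m14 ⊆ 00-110 [E]
  m16 ⊆ 010-0- [E]
  m17 ⊆ -1-001,-10-01,0--001,0-0-01,010-0-
  m20 ⊆ --010-,-101-0,0-01-0,010-0-
  m22 ⊆ -101-0,0-01-0
  m25 ⊆ -1-001,0--001
  m26 ⊆ -11010 [E]
  m32 ⊆ 100-00,1000-0
  m37 ⊆ --010- [E]
  m44 ⊆ 10-100 [E]
  m49 ⊆ -1-001,-10-01,11--01
  m52 ⊆ --010-,-101-0
  m53 ⊆ --010-,-10-01,11--01
  m54 ⊆ -101-0,11-110
  m57 ⊆ -1-001,11--01
  m61 ⊆ 11--01 [E]
  m62 ⊆ 11-110,111-10
E = {--010-, -11010, 00-110, 00100-, 010-0-, 10-100, 11--01}
Petrick residual → -00010, -101-0, 0--001, 100-00, 11-110
Cover = c'de' + b'c'd'ef' + bc'df' + bcd'ef' + a'd'e'f + a'b'def' + a'b'cd'e' + a'bc'e' + ab'de'f' + ab'c'e'f' + abe'f + abdef'  |cover|=12

12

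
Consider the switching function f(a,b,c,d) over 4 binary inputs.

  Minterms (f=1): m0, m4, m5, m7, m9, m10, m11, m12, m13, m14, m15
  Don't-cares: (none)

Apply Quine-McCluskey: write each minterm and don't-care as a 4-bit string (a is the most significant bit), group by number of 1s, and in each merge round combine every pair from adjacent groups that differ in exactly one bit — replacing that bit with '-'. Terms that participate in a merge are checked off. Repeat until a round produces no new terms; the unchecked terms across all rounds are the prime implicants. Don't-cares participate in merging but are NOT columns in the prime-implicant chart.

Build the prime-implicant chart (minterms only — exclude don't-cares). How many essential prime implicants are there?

4

[col 0] 0000*, 0100*, 0101*, 0111*, 1001*, 1010*, 1011*, 1100*, 1101*, 1110*, 1111*
[col 1] -100*, -101*, -111*, 0-00, 01-1*, 010-*, 1-01*, 1-10*, 1-11*, 10-1*, 101-*, 11-0*, 11-1*, 110-*, 111-*
[col 2] -1-1, -10-, 1--1, 1-1-, 11--
Prime implicants: -1-1, -10-, 0-00, 1--1, 1-1-, 11--
PI chart (minterm → PIs covering it):
  0 | 0-00  (sole → essential)
  4 | -10-,0-00
  5 | -1-1,-10-
  7 | -1-1  (sole → essential)
  9 | 1--1  (sole → essential)
  10 | 1-1-  (sole → essential)
  11 | 1--1,1-1-
  12 | -10-,11--
  13 | -1-1,-10-,1--1,11--
  14 | 1-1-,11--
  15 | -1-1,1--1,1-1-,11--
Essential prime implicants: -1-1, 0-00, 1--1, 1-1-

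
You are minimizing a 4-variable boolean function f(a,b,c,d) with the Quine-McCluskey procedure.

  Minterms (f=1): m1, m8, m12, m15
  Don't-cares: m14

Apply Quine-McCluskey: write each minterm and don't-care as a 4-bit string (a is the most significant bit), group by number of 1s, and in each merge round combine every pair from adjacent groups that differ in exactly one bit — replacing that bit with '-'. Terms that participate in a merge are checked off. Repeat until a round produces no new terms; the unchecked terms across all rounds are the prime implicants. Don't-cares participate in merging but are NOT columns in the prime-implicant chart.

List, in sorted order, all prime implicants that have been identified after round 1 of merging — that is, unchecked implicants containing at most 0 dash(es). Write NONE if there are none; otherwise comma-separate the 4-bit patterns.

Round 0: 0001 1000✓ 1100✓ 1110✓ 1111✓
Round 1: 1-00 11-0 111-
PIs = {0001, 1-00, 11-0, 111-}

0001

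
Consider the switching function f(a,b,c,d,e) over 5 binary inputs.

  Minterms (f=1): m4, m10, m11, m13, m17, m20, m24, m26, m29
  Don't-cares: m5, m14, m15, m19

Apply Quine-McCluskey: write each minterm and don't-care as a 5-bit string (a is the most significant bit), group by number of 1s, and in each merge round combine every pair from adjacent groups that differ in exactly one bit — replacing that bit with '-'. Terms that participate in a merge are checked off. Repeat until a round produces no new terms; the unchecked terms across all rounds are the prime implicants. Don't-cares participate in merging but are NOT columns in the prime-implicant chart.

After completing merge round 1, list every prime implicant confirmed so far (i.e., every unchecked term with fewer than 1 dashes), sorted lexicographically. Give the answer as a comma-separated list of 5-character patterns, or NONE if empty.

NONE

size-2^0 implicants → 00100(✓)  00101(✓)  01010(✓)  01011(✓)  01101(✓)  01110(✓)  01111(✓)  10001(✓)  10011(✓)  10100(✓)  11000(✓)  11010(✓)  11101(✓)
size-2^1 implicants → -0100  -1010  -1101  0-101  0010-  01-10(✓)  01-11(✓)  0101-(✓)  011-1  0111-(✓)  100-1  110-0
size-2^2 implicants → 01-1-
Unchecked terms (primes): -0100, -1010, -1101, 0-101, 0010-, 01-1-, 011-1, 100-1, 110-0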